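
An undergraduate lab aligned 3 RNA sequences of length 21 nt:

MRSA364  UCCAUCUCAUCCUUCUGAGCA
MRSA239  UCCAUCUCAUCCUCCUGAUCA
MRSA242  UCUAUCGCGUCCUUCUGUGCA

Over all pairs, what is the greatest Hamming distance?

6

Pairwise Hamming distances:
  MRSA364 vs MRSA239: 2
  MRSA364 vs MRSA242: 4
  MRSA239 vs MRSA242: 6
The largest is 6, between MRSA239 and MRSA242.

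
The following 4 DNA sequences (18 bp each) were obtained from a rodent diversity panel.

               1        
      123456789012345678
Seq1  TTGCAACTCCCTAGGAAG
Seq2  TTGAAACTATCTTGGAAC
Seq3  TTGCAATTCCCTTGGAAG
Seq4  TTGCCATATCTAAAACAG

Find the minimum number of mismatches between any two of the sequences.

2

Pairwise Hamming distances:
  Seq1 vs Seq2: 5
  Seq1 vs Seq3: 2
  Seq1 vs Seq4: 9
  Seq2 vs Seq3: 5
  Seq2 vs Seq4: 13
  Seq3 vs Seq4: 9
The smallest is 2, between Seq1 and Seq3.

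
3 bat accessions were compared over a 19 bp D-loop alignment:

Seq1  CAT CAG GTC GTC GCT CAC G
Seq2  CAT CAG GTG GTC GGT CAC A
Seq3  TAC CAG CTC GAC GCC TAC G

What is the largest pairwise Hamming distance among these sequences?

Pairwise Hamming distances:
  Seq1 vs Seq2: 3
  Seq1 vs Seq3: 6
  Seq2 vs Seq3: 9
The largest is 9, between Seq2 and Seq3.

9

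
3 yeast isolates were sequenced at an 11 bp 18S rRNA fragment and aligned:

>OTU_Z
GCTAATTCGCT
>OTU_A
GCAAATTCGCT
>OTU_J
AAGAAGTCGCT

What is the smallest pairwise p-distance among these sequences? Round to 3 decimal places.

Pairwise Hamming distances:
  OTU_Z vs OTU_A: 1
  OTU_Z vs OTU_J: 4
  OTU_A vs OTU_J: 4
The smallest is 1 mismatch, between OTU_Z and OTU_A; p = 1/11 = 0.091.

0.091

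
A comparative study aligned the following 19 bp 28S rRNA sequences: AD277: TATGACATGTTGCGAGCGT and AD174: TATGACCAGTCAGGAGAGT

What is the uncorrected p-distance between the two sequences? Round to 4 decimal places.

0.3158

Mismatches occur at site 7 (A/C), site 8 (T/A), site 11 (T/C), site 12 (G/A), site 13 (C/G), site 17 (C/A).
There are 6 differences over 19 sites, so p = 6/19 = 0.3158.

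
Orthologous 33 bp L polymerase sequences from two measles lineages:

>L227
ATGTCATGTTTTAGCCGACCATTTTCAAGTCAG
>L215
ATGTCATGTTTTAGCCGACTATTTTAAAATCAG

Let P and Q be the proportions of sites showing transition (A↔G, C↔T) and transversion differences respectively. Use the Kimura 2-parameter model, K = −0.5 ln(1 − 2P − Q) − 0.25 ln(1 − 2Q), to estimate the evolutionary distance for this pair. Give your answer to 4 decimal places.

0.0978

Mismatches occur at site 20 (C↔T, transition), site 26 (C↔A, transversion), site 29 (G↔A, transition).
Of the 3 differences, 2 transitions and 1 transversion over 33 sites: P = 2/33 = 0.060606, Q = 1/33 = 0.030303.
d = −0.5·ln(0.848485) − 0.25·ln(0.939394) = −0.5·(-0.164303) − 0.25·(-0.062520) = 0.0978.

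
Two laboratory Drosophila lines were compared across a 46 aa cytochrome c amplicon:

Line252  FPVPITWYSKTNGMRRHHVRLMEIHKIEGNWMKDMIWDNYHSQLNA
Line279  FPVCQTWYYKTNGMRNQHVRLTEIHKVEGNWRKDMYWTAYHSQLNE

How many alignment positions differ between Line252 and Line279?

Mismatches occur at site 4 (P/C), site 5 (I/Q), site 9 (S/Y), site 16 (R/N), site 17 (H/Q), site 22 (M/T), site 27 (I/V), site 32 (M/R), site 36 (I/Y), site 38 (D/T), site 39 (N/A), site 46 (A/E).
That gives 12 mismatches out of 46 aligned sites, so the Hamming distance is 12.

12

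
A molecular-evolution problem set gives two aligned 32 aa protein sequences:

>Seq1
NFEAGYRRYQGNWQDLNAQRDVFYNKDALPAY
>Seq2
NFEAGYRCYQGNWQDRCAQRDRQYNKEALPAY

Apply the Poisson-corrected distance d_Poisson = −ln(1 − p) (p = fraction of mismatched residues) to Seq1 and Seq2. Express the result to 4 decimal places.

0.2076

Mismatches occur at site 8 (R/C), site 16 (L/R), site 17 (N/C), site 22 (V/R), site 23 (F/Q), site 27 (D/E).
p = 6/32 = 0.187500.
d = −ln(1 − 0.187500) = −ln(0.812500) = 0.2076.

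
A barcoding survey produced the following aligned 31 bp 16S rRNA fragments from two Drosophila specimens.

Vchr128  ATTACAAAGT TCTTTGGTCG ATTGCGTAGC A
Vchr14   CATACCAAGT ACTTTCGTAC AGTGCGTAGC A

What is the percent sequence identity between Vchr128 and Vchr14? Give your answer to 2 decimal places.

The sequences differ at positions 1 (A/C), 2 (T/A), 6 (A/C), 11 (T/A), 16 (G/C), 19 (C/A), 20 (G/C), 22 (T/G).
23 of the 31 sites match, so the percent identity is 23/31 × 100 = 74.19%.

74.19%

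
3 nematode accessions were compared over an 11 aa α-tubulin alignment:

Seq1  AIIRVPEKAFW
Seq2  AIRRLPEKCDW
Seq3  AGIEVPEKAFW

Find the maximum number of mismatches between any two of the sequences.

Pairwise Hamming distances:
  Seq1 vs Seq2: 4
  Seq1 vs Seq3: 2
  Seq2 vs Seq3: 6
The largest is 6, between Seq2 and Seq3.

6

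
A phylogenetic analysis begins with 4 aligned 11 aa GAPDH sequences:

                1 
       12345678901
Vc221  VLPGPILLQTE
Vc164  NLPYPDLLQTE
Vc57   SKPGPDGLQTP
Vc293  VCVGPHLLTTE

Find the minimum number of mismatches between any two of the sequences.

Pairwise Hamming distances:
  Vc221 vs Vc164: 3
  Vc221 vs Vc57: 5
  Vc221 vs Vc293: 4
  Vc164 vs Vc57: 5
  Vc164 vs Vc293: 6
  Vc57 vs Vc293: 7
The smallest is 3, between Vc221 and Vc164.

3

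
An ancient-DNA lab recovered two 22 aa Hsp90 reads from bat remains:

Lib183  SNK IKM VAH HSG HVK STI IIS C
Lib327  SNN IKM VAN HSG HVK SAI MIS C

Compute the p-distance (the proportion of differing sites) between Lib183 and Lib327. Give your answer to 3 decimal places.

Differing sites — 3:K/N; 9:H/N; 17:T/A; 19:I/M.
There are 4 differences over 22 sites, so p = 4/22 = 0.182.

0.182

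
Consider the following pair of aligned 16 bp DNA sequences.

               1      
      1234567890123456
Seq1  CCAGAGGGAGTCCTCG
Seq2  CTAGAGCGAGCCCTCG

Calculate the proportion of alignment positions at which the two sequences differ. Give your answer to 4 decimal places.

The sequences differ at positions 2 (C/T), 7 (G/C), 11 (T/C).
There are 3 differences over 16 sites, so p = 3/16 = 0.1875.

0.1875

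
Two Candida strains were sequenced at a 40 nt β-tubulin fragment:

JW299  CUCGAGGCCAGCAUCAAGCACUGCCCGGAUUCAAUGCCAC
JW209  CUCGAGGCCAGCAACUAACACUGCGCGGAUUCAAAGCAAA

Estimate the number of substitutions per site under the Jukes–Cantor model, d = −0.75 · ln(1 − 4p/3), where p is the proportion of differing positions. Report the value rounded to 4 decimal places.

0.1993

The sequences differ at positions 14 (U/A), 16 (A/U), 18 (G/A), 25 (C/G), 35 (U/A), 38 (C/A), 40 (C/A).
p = 7/40 = 0.175000.
d = −0.75 · ln(1 − (4/3)·0.175000) = −0.75 · ln(0.766667) = −0.75 · (-0.265703) = 0.1993.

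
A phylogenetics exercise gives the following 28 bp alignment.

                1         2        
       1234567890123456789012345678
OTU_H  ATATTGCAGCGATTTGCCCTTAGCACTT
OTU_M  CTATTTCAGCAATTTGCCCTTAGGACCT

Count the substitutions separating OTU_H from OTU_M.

5

The sequences differ at positions 1 (A/C), 6 (G/T), 11 (G/A), 24 (C/G), 27 (T/C).
That gives 5 mismatches out of 28 aligned sites, so the Hamming distance is 5.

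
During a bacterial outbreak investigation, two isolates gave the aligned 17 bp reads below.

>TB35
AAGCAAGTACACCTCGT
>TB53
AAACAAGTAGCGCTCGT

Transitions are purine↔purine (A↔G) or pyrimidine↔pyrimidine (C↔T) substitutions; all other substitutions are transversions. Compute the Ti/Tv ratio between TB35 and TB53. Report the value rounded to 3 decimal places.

The sequences differ at positions 3 (G/A, transition), 10 (C/G, transversion), 11 (A/C, transversion), 12 (C/G, transversion).
Of the 4 differences, 1 transition and 3 transversions, so Ti/Tv = 1/3 = 0.333.

0.333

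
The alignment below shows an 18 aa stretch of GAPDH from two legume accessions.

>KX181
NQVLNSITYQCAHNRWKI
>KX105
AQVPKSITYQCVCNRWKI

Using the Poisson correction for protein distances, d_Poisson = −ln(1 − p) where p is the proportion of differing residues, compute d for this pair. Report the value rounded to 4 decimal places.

0.3254

Mismatches occur at site 1 (N→A), site 4 (L→P), site 5 (N→K), site 12 (A→V), site 13 (H→C).
p = 5/18 = 0.277778.
d = −ln(1 − 0.277778) = −ln(0.722222) = 0.3254.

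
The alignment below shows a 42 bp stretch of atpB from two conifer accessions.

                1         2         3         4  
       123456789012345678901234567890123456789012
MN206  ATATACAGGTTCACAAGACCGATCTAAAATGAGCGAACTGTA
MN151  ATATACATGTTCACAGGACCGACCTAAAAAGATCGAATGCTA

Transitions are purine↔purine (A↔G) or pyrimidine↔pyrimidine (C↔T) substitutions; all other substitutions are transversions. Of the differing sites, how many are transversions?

The sequences differ at positions 8 (G/T, transversion), 16 (A/G, transition), 23 (T/C, transition), 30 (T/A, transversion), 33 (G/T, transversion), 38 (C/T, transition), 39 (T/G, transversion), 40 (G/C, transversion).
Of the 8 differences, 3 transitions and 5 transversions, so the answer is 5.

5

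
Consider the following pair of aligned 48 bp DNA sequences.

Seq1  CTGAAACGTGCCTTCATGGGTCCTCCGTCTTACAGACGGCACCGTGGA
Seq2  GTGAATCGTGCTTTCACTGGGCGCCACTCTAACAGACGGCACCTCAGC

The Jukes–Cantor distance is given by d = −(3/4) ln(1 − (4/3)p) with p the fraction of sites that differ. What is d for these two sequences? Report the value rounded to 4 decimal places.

0.4042

The sequences differ at positions 1 (C/G), 6 (A/T), 12 (C/T), 17 (T/C), 18 (G/T), 21 (T/G), 23 (C/G), 24 (T/C), 26 (C/A), 27 (G/C), 31 (T/A), 44 (G/T), 45 (T/C), 46 (G/A), 48 (A/C).
p = 15/48 = 0.312500.
d = −0.75 · ln(1 − (4/3)·0.312500) = −0.75 · ln(0.583333) = −0.75 · (-0.538997) = 0.4042.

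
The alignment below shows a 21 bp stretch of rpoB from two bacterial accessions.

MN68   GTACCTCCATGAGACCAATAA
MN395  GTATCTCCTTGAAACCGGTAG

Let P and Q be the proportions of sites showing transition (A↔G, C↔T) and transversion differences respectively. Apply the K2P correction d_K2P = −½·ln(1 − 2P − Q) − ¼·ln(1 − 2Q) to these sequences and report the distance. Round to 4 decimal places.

0.3960

Differing sites — 4:C/T (Ti); 9:A/T (Tv); 13:G/A (Ti); 17:A/G (Ti); 18:A/G (Ti); 21:A/G (Ti).
Of the 6 differences, 5 transitions and 1 transversion over 21 sites: P = 5/21 = 0.238095, Q = 1/21 = 0.047619.
d = −0.5·ln(0.476191) − 0.25·ln(0.904762) = −0.5·(-0.741936) − 0.25·(-0.100083) = 0.3960.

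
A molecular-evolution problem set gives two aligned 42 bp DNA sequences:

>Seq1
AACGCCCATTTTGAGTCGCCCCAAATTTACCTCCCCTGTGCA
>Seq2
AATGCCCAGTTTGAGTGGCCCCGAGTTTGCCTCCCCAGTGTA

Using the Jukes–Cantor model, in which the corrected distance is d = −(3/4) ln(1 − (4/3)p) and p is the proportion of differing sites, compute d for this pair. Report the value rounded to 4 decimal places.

0.2197

Mismatches occur at site 3 (C→T), site 9 (T→G), site 17 (C→G), site 23 (A→G), site 25 (A→G), site 29 (A→G), site 37 (T→A), site 41 (C→T).
p = 8/42 = 0.190476.
d = −0.75 · ln(1 − (4/3)·0.190476) = −0.75 · ln(0.746032) = −0.75 · (-0.292987) = 0.2197.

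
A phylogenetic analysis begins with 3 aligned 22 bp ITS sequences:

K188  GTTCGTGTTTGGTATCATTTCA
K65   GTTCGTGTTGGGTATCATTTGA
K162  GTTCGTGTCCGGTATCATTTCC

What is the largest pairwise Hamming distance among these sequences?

Pairwise Hamming distances:
  K188 vs K65: 2
  K188 vs K162: 3
  K65 vs K162: 4
The largest is 4, between K65 and K162.

4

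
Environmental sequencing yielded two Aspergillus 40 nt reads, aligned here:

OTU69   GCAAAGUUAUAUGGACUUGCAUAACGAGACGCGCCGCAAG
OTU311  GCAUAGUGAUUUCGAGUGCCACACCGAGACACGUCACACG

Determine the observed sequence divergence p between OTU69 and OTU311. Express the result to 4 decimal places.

0.3250

Mismatches occur at site 4 (A/U), site 8 (U/G), site 11 (A/U), site 13 (G/C), site 16 (C/G), site 18 (U/G), site 19 (G/C), site 22 (U/C), site 24 (A/C), site 31 (G/A), site 34 (C/U), site 36 (G/A), site 39 (A/C).
There are 13 differences over 40 sites, so p = 13/40 = 0.3250.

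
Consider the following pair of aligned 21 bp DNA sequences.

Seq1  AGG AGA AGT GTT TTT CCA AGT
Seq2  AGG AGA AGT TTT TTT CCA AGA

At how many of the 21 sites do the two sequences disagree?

Differing sites — 10:G/T; 21:T/A.
That gives 2 mismatches out of 21 aligned sites, so the Hamming distance is 2.

2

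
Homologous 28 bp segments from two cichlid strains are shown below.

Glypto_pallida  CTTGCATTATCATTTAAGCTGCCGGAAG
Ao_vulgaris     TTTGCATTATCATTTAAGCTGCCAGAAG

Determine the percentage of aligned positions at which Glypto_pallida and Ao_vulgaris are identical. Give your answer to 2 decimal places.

Mismatches occur at site 1 (C→T), site 24 (G→A).
26 of the 28 sites match, so the percent identity is 26/28 × 100 = 92.86%.

92.86%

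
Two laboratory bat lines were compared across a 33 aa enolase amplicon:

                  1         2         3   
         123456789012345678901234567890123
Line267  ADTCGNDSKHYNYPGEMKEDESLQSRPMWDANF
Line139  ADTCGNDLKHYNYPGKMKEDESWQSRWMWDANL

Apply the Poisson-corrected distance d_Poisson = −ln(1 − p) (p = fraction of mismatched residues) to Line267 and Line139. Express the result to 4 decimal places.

0.1643

The sequences differ at positions 8 (S/L), 16 (E/K), 23 (L/W), 27 (P/W), 33 (F/L).
p = 5/33 = 0.151515.
d = −ln(1 − 0.151515) = −ln(0.848485) = 0.1643.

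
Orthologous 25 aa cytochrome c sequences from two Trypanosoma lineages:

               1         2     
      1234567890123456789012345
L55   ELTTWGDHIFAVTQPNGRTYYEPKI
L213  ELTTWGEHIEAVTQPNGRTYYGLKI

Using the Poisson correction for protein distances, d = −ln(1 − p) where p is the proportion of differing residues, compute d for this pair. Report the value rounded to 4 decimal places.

0.1744

The sequences differ at positions 7 (D/E), 10 (F/E), 22 (E/G), 23 (P/L).
p = 4/25 = 0.160000.
d = −ln(1 − 0.160000) = −ln(0.840000) = 0.1744.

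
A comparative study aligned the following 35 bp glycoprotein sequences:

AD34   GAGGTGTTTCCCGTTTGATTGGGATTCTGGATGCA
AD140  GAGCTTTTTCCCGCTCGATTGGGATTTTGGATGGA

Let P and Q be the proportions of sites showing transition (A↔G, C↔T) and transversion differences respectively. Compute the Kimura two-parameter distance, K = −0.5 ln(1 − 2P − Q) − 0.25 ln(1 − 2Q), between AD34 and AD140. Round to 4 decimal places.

0.1956

Differing sites — 4:G/C (Tv); 6:G/T (Tv); 14:T/C (Ti); 16:T/C (Ti); 27:C/T (Ti); 34:C/G (Tv).
Of the 6 differences, 3 transitions and 3 transversions over 35 sites: P = 3/35 = 0.085714, Q = 3/35 = 0.085714.
d = −0.5·ln(0.742858) − 0.25·ln(0.828572) = −0.5·(-0.297250) − 0.25·(-0.188052) = 0.1956.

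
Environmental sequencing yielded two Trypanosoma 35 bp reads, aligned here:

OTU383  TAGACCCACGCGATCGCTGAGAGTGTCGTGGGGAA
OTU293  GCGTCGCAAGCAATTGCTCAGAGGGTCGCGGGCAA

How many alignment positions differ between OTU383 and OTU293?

11

The sequences differ at positions 1 (T/G), 2 (A/C), 4 (A/T), 6 (C/G), 9 (C/A), 12 (G/A), 15 (C/T), 19 (G/C), 24 (T/G), 29 (T/C), 33 (G/C).
That gives 11 mismatches out of 35 aligned sites, so the Hamming distance is 11.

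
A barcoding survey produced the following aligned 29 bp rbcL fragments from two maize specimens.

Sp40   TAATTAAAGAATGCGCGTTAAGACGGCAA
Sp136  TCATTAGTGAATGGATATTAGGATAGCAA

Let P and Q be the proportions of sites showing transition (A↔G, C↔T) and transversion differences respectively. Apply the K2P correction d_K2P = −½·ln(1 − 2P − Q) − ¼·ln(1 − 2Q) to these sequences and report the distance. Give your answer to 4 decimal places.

Mismatches occur at site 2 (A↔C, transversion), site 7 (A↔G, transition), site 8 (A↔T, transversion), site 14 (C↔G, transversion), site 15 (G↔A, transition), site 16 (C↔T, transition), site 17 (G↔A, transition), site 21 (A↔G, transition), site 24 (C↔T, transition), site 25 (G↔A, transition).
Of the 10 differences, 7 transitions and 3 transversions over 29 sites: P = 7/29 = 0.241379, Q = 3/29 = 0.103448.
d = −0.5·ln(0.413794) − 0.25·ln(0.793104) = −0.5·(-0.882387) − 0.25·(-0.231801) = 0.4991.

0.4991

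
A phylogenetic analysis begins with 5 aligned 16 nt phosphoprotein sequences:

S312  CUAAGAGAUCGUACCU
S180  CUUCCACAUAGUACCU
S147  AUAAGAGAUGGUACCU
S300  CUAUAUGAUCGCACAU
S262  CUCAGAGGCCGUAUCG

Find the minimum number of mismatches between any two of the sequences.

Pairwise Hamming distances:
  S312 vs S180: 5
  S312 vs S147: 2
  S312 vs S300: 5
  S312 vs S262: 5
  S180 vs S147: 6
  S180 vs S300: 8
  S180 vs S262: 9
  S147 vs S300: 7
  S147 vs S262: 7
  S300 vs S262: 10
The smallest is 2, between S312 and S147.

2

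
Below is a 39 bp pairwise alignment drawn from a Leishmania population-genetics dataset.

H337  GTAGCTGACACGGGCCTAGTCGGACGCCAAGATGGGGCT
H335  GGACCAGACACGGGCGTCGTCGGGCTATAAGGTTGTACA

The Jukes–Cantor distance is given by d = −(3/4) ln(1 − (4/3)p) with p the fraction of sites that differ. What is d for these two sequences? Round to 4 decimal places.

0.4885

The sequences differ at positions 2 (T/G), 4 (G/C), 6 (T/A), 16 (C/G), 18 (A/C), 24 (A/G), 26 (G/T), 27 (C/A), 28 (C/T), 32 (A/G), 34 (G/T), 36 (G/T), 37 (G/A), 39 (T/A).
p = 14/39 = 0.358974.
d = −0.75 · ln(1 − (4/3)·0.358974) = −0.75 · ln(0.521368) = −0.75 · (-0.651299) = 0.4885.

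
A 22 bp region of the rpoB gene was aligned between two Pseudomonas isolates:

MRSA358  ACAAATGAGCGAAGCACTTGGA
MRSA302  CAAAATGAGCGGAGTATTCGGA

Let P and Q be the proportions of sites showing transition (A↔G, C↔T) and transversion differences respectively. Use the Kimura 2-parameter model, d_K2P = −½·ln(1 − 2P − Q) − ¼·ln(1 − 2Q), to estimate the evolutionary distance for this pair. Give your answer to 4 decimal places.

Mismatches occur at site 1 (A↔C, transversion), site 2 (C↔A, transversion), site 12 (A↔G, transition), site 15 (C↔T, transition), site 17 (C↔T, transition), site 19 (T↔C, transition).
Of the 6 differences, 4 transitions and 2 transversions over 22 sites: P = 4/22 = 0.181818, Q = 2/22 = 0.090909.
d = −0.5·ln(0.545455) − 0.25·ln(0.818182) = −0.5·(-0.606135) − 0.25·(-0.200670) = 0.3532.

0.3532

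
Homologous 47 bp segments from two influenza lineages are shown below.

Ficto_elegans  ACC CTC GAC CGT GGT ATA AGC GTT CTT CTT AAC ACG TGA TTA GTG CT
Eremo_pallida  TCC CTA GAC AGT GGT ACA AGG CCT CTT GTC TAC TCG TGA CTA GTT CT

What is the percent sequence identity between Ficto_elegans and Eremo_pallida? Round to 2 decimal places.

72.34%

The sequences differ at positions 1 (A/T), 6 (C/A), 10 (C/A), 17 (T/C), 21 (C/G), 22 (G/C), 23 (T/C), 28 (C/G), 30 (T/C), 31 (A/T), 34 (A/T), 40 (T/C), 45 (G/T).
34 of the 47 sites match, so the percent identity is 34/47 × 100 = 72.34%.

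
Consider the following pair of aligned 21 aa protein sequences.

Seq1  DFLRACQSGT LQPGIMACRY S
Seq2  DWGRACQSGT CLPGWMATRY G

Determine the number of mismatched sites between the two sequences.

Mismatches occur at site 2 (F/W), site 3 (L/G), site 11 (L/C), site 12 (Q/L), site 15 (I/W), site 18 (C/T), site 21 (S/G).
That gives 7 mismatches out of 21 aligned sites, so the Hamming distance is 7.

7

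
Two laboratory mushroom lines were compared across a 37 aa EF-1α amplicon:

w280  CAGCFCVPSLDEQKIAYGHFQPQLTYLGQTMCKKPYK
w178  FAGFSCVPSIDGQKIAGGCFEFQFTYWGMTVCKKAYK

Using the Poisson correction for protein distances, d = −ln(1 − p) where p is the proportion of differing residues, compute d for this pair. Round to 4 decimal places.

0.4754

Mismatches occur at site 1 (C/F), site 4 (C/F), site 5 (F/S), site 10 (L/I), site 12 (E/G), site 17 (Y/G), site 19 (H/C), site 21 (Q/E), site 22 (P/F), site 24 (L/F), site 27 (L/W), site 29 (Q/M), site 31 (M/V), site 35 (P/A).
p = 14/37 = 0.378378.
d = −ln(1 − 0.378378) = −ln(0.621622) = 0.4754.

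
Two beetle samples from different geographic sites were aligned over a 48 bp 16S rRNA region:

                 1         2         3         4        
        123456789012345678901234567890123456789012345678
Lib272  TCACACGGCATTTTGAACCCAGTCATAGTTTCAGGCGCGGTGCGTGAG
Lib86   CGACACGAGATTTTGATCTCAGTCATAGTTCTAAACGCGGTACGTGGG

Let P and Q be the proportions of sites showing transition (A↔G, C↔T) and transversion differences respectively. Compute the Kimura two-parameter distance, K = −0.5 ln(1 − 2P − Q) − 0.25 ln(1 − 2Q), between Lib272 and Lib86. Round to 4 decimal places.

Mismatches occur at site 1 (T/C, transition), site 2 (C/G, transversion), site 8 (G/A, transition), site 9 (C/G, transversion), site 17 (A/T, transversion), site 19 (C/T, transition), site 31 (T/C, transition), site 32 (C/T, transition), site 34 (G/A, transition), site 35 (G/A, transition), site 42 (G/A, transition), site 47 (A/G, transition).
Of the 12 differences, 9 transitions and 3 transversions over 48 sites: P = 9/48 = 0.187500, Q = 3/48 = 0.062500.
d = −0.5·ln(0.562500) − 0.25·ln(0.875000) = −0.5·(-0.575364) − 0.25·(-0.133531) = 0.3211.

0.3211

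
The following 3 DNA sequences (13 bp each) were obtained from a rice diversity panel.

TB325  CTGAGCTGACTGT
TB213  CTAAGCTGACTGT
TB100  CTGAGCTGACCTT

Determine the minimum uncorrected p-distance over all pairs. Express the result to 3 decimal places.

0.077

Pairwise Hamming distances:
  TB325 vs TB213: 1
  TB325 vs TB100: 2
  TB213 vs TB100: 3
The smallest is 1 mismatch, between TB325 and TB213; p = 1/13 = 0.077.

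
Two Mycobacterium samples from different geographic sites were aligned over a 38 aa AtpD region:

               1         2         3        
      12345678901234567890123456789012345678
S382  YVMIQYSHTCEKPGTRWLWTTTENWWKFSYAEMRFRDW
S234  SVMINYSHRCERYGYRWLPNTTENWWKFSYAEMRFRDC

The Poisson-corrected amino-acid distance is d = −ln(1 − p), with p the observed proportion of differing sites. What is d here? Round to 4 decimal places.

0.2703

The sequences differ at positions 1 (Y/S), 5 (Q/N), 9 (T/R), 12 (K/R), 13 (P/Y), 15 (T/Y), 19 (W/P), 20 (T/N), 38 (W/C).
p = 9/38 = 0.236842.
d = −ln(1 − 0.236842) = −ln(0.763158) = 0.2703.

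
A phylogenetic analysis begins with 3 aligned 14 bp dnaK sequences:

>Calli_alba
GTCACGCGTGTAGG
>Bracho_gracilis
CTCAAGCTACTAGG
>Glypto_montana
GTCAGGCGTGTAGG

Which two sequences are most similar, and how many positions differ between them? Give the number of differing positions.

1

Pairwise Hamming distances:
  Calli_alba vs Bracho_gracilis: 5
  Calli_alba vs Glypto_montana: 1
  Bracho_gracilis vs Glypto_montana: 5
The smallest is 1, between Calli_alba and Glypto_montana.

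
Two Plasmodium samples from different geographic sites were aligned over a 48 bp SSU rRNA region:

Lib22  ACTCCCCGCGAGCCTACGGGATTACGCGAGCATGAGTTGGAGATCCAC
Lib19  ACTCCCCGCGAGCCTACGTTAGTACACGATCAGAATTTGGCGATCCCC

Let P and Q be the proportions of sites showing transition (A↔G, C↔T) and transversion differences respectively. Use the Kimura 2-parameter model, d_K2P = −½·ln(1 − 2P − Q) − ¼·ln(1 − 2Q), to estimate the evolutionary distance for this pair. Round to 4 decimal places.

Mismatches occur at site 19 (G↔T, transversion), site 20 (G↔T, transversion), site 22 (T↔G, transversion), site 26 (G↔A, transition), site 30 (G↔T, transversion), site 33 (T↔G, transversion), site 34 (G↔A, transition), site 36 (G↔T, transversion), site 41 (A↔C, transversion), site 47 (A↔C, transversion).
Of the 10 differences, 2 transitions and 8 transversions over 48 sites: P = 2/48 = 0.041667, Q = 8/48 = 0.166667.
d = −0.5·ln(0.749999) − 0.25·ln(0.666666) = −0.5·(-0.287683) − 0.25·(-0.405466) = 0.2452.

0.2452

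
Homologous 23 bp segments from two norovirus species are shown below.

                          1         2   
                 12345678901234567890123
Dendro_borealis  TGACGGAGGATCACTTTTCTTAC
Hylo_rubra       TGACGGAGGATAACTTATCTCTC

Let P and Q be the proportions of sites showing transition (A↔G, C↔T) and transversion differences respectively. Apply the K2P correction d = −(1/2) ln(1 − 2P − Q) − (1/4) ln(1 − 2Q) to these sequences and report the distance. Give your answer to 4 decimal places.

The sequences differ at positions 12 (C/A, transversion), 17 (T/A, transversion), 21 (T/C, transition), 22 (A/T, transversion).
Of the 4 differences, 1 transition and 3 transversions over 23 sites: P = 1/23 = 0.043478, Q = 3/23 = 0.130435.
d = −0.5·ln(0.782609) − 0.25·ln(0.739130) = −0.5·(-0.245122) − 0.25·(-0.302281) = 0.1981.

0.1981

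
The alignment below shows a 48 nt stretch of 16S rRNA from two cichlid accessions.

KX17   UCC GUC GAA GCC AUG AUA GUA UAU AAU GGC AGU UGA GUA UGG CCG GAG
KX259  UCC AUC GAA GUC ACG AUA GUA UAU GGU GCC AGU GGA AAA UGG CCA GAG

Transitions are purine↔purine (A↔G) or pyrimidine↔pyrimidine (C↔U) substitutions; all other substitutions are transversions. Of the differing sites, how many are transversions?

The sequences differ at positions 4 (G/A, transition), 11 (C/U, transition), 14 (U/C, transition), 25 (A/G, transition), 26 (A/G, transition), 29 (G/C, transversion), 34 (U/G, transversion), 37 (G/A, transition), 38 (U/A, transversion), 45 (G/A, transition).
Of the 10 differences, 7 transitions and 3 transversions, so the answer is 3.

3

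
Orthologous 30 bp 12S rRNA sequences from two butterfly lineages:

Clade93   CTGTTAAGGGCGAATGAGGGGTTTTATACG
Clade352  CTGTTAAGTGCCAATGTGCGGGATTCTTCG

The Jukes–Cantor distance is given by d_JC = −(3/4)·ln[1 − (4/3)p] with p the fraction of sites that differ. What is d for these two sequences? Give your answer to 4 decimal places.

Differing sites — 9:G/T; 12:G/C; 17:A/T; 19:G/C; 22:T/G; 23:T/A; 26:A/C; 28:A/T.
p = 8/30 = 0.266667.
d = −0.75 · ln(1 − (4/3)·0.266667) = −0.75 · ln(0.644444) = −0.75 · (-0.439367) = 0.3295.

0.3295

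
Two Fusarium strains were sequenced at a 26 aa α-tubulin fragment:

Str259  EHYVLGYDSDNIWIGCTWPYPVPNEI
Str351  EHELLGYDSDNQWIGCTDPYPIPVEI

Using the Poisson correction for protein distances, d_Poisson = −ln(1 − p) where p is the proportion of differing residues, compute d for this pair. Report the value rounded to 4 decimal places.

0.2624

Mismatches occur at site 3 (Y→E), site 4 (V→L), site 12 (I→Q), site 18 (W→D), site 22 (V→I), site 24 (N→V).
p = 6/26 = 0.230769.
d = −ln(1 − 0.230769) = −ln(0.769231) = 0.2624.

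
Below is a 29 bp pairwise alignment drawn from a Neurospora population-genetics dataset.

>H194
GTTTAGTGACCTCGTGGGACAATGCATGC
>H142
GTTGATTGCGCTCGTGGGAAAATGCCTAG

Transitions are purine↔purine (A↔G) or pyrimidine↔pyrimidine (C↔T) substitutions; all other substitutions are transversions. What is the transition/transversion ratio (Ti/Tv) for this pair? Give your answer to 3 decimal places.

0.143

Differing sites — 4:T/G (Tv); 6:G/T (Tv); 9:A/C (Tv); 10:C/G (Tv); 20:C/A (Tv); 26:A/C (Tv); 28:G/A (Ti); 29:C/G (Tv).
Of the 8 differences, 1 transition and 7 transversions, so Ti/Tv = 1/7 = 0.143.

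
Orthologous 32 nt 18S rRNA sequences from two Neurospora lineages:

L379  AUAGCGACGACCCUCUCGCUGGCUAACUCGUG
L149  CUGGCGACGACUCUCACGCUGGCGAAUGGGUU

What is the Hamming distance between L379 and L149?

Differing sites — 1:A/C; 3:A/G; 12:C/U; 16:U/A; 24:U/G; 27:C/U; 28:U/G; 29:C/G; 32:G/U.
That gives 9 mismatches out of 32 aligned sites, so the Hamming distance is 9.

9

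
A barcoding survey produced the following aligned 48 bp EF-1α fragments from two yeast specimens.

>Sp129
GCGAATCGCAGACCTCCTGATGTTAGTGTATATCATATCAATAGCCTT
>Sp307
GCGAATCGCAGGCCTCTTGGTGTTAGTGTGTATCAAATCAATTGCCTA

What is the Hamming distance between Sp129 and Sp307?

The sequences differ at positions 12 (A/G), 17 (C/T), 20 (A/G), 30 (A/G), 36 (T/A), 43 (A/T), 48 (T/A).
That gives 7 mismatches out of 48 aligned sites, so the Hamming distance is 7.

7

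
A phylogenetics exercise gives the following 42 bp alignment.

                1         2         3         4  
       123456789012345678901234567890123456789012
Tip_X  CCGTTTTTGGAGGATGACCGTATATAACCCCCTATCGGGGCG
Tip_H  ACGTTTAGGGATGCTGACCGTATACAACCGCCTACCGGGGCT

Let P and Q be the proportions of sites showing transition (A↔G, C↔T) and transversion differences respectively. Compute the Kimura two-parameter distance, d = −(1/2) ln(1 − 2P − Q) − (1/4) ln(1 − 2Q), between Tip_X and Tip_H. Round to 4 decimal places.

Mismatches occur at site 1 (C→A, transversion), site 7 (T→A, transversion), site 8 (T→G, transversion), site 12 (G→T, transversion), site 14 (A→C, transversion), site 25 (T→C, transition), site 30 (C→G, transversion), site 35 (T→C, transition), site 42 (G→T, transversion).
Of the 9 differences, 2 transitions and 7 transversions over 42 sites: P = 2/42 = 0.047619, Q = 7/42 = 0.166667.
d = −0.5·ln(0.738095) − 0.25·ln(0.666666) = −0.5·(-0.303683) − 0.25·(-0.405466) = 0.2532.

0.2532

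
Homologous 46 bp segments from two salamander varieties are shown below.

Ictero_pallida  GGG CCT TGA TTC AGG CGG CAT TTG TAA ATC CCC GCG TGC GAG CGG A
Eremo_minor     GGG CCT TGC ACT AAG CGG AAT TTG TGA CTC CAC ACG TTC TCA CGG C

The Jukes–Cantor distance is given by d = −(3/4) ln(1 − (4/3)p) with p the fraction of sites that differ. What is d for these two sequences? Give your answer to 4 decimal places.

0.4279

The sequences differ at positions 9 (A/C), 10 (T/A), 11 (T/C), 12 (C/T), 14 (G/A), 19 (C/A), 26 (A/G), 28 (A/C), 32 (C/A), 34 (G/A), 38 (G/T), 40 (G/T), 41 (A/C), 42 (G/A), 46 (A/C).
p = 15/46 = 0.326087.
d = −0.75 · ln(1 − (4/3)·0.326087) = −0.75 · ln(0.565217) = −0.75 · (-0.570546) = 0.4279.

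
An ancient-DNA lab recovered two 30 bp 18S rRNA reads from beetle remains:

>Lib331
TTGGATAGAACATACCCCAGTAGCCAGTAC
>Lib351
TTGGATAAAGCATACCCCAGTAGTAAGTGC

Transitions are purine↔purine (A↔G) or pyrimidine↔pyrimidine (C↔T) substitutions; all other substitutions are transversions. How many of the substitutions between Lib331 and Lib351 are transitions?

Differing sites — 8:G/A (Ti); 10:A/G (Ti); 24:C/T (Ti); 25:C/A (Tv); 29:A/G (Ti).
Of the 5 differences, 4 transitions and 1 transversion, so the answer is 4.

4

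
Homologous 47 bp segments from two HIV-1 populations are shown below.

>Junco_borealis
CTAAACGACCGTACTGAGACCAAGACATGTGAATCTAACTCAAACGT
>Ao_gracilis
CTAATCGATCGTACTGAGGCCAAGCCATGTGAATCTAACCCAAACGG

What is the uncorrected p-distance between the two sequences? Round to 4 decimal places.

0.1277

Mismatches occur at site 5 (A↔T), site 9 (C↔T), site 19 (A↔G), site 25 (A↔C), site 40 (T↔C), site 47 (T↔G).
There are 6 differences over 47 sites, so p = 6/47 = 0.1277.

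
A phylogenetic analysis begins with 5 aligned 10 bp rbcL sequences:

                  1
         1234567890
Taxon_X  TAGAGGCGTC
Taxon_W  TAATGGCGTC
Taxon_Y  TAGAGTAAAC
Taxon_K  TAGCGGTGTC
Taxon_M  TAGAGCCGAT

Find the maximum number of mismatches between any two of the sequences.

6

Pairwise Hamming distances:
  Taxon_X vs Taxon_W: 2
  Taxon_X vs Taxon_Y: 4
  Taxon_X vs Taxon_K: 2
  Taxon_X vs Taxon_M: 3
  Taxon_W vs Taxon_Y: 6
  Taxon_W vs Taxon_K: 3
  Taxon_W vs Taxon_M: 5
  Taxon_Y vs Taxon_K: 5
  Taxon_Y vs Taxon_M: 4
  Taxon_K vs Taxon_M: 5
The largest is 6, between Taxon_W and Taxon_Y.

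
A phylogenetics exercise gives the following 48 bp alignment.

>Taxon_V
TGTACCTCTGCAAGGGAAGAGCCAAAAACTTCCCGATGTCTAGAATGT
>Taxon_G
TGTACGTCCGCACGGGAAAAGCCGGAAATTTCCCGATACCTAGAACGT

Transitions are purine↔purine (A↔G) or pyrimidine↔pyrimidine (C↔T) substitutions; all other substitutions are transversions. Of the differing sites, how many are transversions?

The sequences differ at positions 6 (C/G, transversion), 9 (T/C, transition), 13 (A/C, transversion), 19 (G/A, transition), 24 (A/G, transition), 25 (A/G, transition), 29 (C/T, transition), 38 (G/A, transition), 39 (T/C, transition), 46 (T/C, transition).
Of the 10 differences, 8 transitions and 2 transversions, so the answer is 2.

2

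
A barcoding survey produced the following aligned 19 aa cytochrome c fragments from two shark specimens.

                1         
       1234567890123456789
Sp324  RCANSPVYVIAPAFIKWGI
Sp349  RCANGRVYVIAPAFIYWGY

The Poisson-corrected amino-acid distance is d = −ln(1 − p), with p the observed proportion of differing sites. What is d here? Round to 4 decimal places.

The sequences differ at positions 5 (S/G), 6 (P/R), 16 (K/Y), 19 (I/Y).
p = 4/19 = 0.210526.
d = −ln(1 − 0.210526) = −ln(0.789474) = 0.2364.

0.2364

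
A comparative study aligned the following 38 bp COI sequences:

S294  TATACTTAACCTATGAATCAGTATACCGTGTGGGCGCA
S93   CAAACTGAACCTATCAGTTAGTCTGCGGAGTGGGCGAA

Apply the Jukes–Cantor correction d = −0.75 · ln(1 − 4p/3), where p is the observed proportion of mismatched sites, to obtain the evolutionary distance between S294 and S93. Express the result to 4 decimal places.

Mismatches occur at site 1 (T/C), site 3 (T/A), site 7 (T/G), site 15 (G/C), site 17 (A/G), site 19 (C/T), site 23 (A/C), site 25 (A/G), site 27 (C/G), site 29 (T/A), site 37 (C/A).
p = 11/38 = 0.289474.
d = −0.75 · ln(1 − (4/3)·0.289474) = −0.75 · ln(0.614035) = −0.75 · (-0.487703) = 0.3658.

0.3658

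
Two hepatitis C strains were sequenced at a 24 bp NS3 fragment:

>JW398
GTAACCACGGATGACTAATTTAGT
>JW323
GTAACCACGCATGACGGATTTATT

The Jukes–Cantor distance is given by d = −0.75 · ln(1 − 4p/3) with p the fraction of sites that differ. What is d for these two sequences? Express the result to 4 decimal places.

Mismatches occur at site 10 (G↔C), site 16 (T↔G), site 17 (A↔G), site 23 (G↔T).
p = 4/24 = 0.166667.
d = −0.75 · ln(1 − (4/3)·0.166667) = −0.75 · ln(0.777777) = −0.75 · (-0.251315) = 0.1885.

0.1885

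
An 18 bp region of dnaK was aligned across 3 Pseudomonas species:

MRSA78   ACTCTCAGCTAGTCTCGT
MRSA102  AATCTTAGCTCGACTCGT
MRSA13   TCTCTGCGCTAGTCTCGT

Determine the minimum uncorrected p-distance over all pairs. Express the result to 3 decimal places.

0.167

Pairwise Hamming distances:
  MRSA78 vs MRSA102: 4
  MRSA78 vs MRSA13: 3
  MRSA102 vs MRSA13: 6
The smallest is 3 mismatches, between MRSA78 and MRSA13; p = 3/18 = 0.167.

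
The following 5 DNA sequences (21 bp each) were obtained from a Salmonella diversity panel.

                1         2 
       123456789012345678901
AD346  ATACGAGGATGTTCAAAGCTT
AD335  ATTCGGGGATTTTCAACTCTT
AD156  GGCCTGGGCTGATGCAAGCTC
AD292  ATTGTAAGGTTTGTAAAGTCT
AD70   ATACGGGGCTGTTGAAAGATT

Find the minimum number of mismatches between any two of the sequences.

Pairwise Hamming distances:
  AD346 vs AD335: 5
  AD346 vs AD156: 10
  AD346 vs AD292: 10
  AD346 vs AD70: 4
  AD335 vs AD156: 12
  AD335 vs AD292: 11
  AD335 vs AD70: 7
  AD156 vs AD292: 15
  AD156 vs AD70: 8
  AD292 vs AD70: 11
The smallest is 4, between AD346 and AD70.

4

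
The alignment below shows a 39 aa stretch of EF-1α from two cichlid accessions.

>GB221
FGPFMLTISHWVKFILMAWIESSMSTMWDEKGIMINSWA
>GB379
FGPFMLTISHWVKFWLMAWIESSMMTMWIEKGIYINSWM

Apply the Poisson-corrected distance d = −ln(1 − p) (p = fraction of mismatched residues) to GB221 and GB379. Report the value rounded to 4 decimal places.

The sequences differ at positions 15 (I/W), 25 (S/M), 29 (D/I), 34 (M/Y), 39 (A/M).
p = 5/39 = 0.128205.
d = −ln(1 − 0.128205) = −ln(0.871795) = 0.1372.

0.1372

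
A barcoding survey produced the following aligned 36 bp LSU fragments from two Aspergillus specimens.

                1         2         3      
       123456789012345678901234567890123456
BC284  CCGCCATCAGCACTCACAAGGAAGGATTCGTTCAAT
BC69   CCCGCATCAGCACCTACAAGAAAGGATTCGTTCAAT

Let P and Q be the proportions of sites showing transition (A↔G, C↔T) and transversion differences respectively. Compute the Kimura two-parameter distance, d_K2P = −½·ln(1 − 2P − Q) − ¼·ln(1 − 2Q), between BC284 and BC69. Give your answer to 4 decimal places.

Differing sites — 3:G/C (Tv); 4:C/G (Tv); 14:T/C (Ti); 15:C/T (Ti); 21:G/A (Ti).
Of the 5 differences, 3 transitions and 2 transversions over 36 sites: P = 3/36 = 0.083333, Q = 2/36 = 0.055556.
d = −0.5·ln(0.777778) − 0.25·ln(0.888888) = −0.5·(-0.251314) − 0.25·(-0.117784) = 0.1551.

0.1551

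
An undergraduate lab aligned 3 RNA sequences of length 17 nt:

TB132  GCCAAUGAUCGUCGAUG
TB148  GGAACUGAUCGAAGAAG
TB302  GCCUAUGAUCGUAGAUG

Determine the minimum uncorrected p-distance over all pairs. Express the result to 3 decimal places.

0.118

Pairwise Hamming distances:
  TB132 vs TB148: 6
  TB132 vs TB302: 2
  TB148 vs TB302: 6
The smallest is 2 mismatches, between TB132 and TB302; p = 2/17 = 0.118.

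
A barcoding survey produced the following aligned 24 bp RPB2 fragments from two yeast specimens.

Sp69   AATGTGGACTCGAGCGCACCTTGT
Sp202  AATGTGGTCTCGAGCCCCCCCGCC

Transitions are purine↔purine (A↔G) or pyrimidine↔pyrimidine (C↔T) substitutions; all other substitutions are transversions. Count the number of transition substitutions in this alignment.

The sequences differ at positions 8 (A/T, transversion), 16 (G/C, transversion), 18 (A/C, transversion), 21 (T/C, transition), 22 (T/G, transversion), 23 (G/C, transversion), 24 (T/C, transition).
Of the 7 differences, 2 transitions and 5 transversions, so the answer is 2.

2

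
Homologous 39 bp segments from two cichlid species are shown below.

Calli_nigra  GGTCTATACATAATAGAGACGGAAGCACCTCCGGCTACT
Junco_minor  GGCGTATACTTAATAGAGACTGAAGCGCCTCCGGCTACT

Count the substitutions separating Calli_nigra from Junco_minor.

Differing sites — 3:T/C; 4:C/G; 10:A/T; 21:G/T; 27:A/G.
That gives 5 mismatches out of 39 aligned sites, so the Hamming distance is 5.

5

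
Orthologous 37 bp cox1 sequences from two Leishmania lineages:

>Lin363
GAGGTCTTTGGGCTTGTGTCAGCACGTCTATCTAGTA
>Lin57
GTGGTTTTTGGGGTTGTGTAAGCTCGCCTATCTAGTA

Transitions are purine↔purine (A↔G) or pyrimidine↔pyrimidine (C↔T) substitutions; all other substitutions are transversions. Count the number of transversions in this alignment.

4

The sequences differ at positions 2 (A/T, transversion), 6 (C/T, transition), 13 (C/G, transversion), 20 (C/A, transversion), 24 (A/T, transversion), 27 (T/C, transition).
Of the 6 differences, 2 transitions and 4 transversions, so the answer is 4.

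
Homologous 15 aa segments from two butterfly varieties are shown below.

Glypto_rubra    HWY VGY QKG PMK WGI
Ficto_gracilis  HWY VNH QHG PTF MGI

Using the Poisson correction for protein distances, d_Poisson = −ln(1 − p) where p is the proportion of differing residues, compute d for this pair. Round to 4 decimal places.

0.5108

Mismatches occur at site 5 (G/N), site 6 (Y/H), site 8 (K/H), site 11 (M/T), site 12 (K/F), site 13 (W/M).
p = 6/15 = 0.400000.
d = −ln(1 − 0.400000) = −ln(0.600000) = 0.5108.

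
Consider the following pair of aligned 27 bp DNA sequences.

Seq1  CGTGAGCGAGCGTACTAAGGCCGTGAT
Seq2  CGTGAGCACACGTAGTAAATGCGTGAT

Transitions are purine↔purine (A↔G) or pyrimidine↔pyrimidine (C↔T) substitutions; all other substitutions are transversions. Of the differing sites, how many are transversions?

4

Mismatches occur at site 8 (G→A, transition), site 9 (A→C, transversion), site 10 (G→A, transition), site 15 (C→G, transversion), site 19 (G→A, transition), site 20 (G→T, transversion), site 21 (C→G, transversion).
Of the 7 differences, 3 transitions and 4 transversions, so the answer is 4.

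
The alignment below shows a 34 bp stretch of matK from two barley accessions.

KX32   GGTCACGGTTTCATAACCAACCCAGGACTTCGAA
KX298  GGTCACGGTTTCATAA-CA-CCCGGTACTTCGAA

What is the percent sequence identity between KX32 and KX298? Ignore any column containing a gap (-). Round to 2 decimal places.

93.75%

Excluding the 2 gap columns leaves 32 comparable sites.
The sequences differ at positions 24 (A/G), 26 (G/T).
30 of the 32 comparable sites match, so the percent identity is 30/32 × 100 = 93.75%.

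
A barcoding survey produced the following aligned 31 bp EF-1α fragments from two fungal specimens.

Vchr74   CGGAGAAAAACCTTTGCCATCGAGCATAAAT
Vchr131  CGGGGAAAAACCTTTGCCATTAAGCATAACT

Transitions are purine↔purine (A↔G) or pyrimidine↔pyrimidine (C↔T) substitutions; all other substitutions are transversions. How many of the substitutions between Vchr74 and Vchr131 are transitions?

3

Differing sites — 4:A/G (Ti); 21:C/T (Ti); 22:G/A (Ti); 30:A/C (Tv).
Of the 4 differences, 3 transitions and 1 transversion, so the answer is 3.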